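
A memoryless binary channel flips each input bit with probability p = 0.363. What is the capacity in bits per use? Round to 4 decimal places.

Binary symmetric channel: C = 1 − h₂(ε) where h₂ is the binary entropy function.
h₂(0.363) = −0.363·log₂0.363 − 0.637·log₂0.637 = 0.9451.
C = 1 − 0.9451 = 0.0549 bits per channel use.

0.0549 bits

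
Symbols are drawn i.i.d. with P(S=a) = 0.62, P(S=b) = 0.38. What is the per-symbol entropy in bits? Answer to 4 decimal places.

0.9580 bits

H(S) = −Σ p·log₂ p.
  −(0.62)·log₂(0.62) = 0.42759
  −(0.38)·log₂(0.38) = 0.53045
Sum: 0.42759 + 0.53045 = 0.9580 bits.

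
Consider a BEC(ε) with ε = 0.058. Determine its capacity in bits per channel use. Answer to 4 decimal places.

0.9420 bits

Binary erasure channel: capacity C = 1 − ε.
C = 1 − 0.058 = 0.9420 bits per channel use.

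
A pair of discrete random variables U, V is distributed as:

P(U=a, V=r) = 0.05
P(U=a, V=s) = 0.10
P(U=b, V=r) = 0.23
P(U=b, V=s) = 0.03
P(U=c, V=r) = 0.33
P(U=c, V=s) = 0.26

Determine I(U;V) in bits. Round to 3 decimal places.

Marginals: p(U) = (0.1500, 0.2600, 0.5900), p(V) = (0.6100, 0.3900).
I(U;V) = Σ p(x,y)·log₂[p(x,y)/(p(x)p(y))].
  (a,r): 0.05·log₂(0.5464) = -0.0436
  (a,s): 0.10·log₂(1.7094) = 0.0773
  (b,r): 0.23·log₂(1.4502) = 0.1233
  (b,s): 0.03·log₂(0.2959) = -0.0527
  (c,r): 0.33·log₂(0.9169) = -0.0413
  (c,s): 0.26·log₂(1.1299) = 0.0458
Sum = 0.109 bits.

0.109 bits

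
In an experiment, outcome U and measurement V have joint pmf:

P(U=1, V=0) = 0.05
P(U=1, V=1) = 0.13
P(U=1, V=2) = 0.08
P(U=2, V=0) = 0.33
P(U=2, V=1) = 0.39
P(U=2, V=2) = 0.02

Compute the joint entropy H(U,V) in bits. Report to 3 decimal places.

2.061 bits

H(U,V) = −Σ p(x,y)·log₂ p(x,y) over all 6 cells.
  cell (1,0): −0.05·log₂0.05 = 0.2161
  cell (1,1): −0.13·log₂0.13 = 0.3826
  cell (1,2): −0.08·log₂0.08 = 0.2915
  cell (2,0): −0.33·log₂0.33 = 0.5278
  cell (2,1): −0.39·log₂0.39 = 0.5298
  cell (2,2): −0.02·log₂0.02 = 0.1129
Sum = 2.061 bits.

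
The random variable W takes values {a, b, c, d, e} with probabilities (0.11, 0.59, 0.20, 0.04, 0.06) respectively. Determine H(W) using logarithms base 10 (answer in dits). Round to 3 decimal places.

0.510 dits

H(W) = −Σ p·log₁₀ p.
  −(0.11)·log₁₀(0.11) = 0.1054
  −(0.59)·log₁₀(0.59) = 0.1352
  −(0.20)·log₁₀(0.20) = 0.1398
  −(0.04)·log₁₀(0.04) = 0.0559
  −(0.06)·log₁₀(0.06) = 0.0733
Sum: 0.1054 + 0.1352 + 0.1398 + 0.0559 + 0.0733 = 0.510 dits.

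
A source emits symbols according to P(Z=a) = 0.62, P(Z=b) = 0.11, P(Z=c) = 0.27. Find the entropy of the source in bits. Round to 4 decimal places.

1.2879 bits

H(Z) = −Σ p·log₂ p.
  −(0.62)·log₂(0.62) = 0.42759
  −(0.11)·log₂(0.11) = 0.35029
  −(0.27)·log₂(0.27) = 0.51002
Sum: 0.42759 + 0.35029 + 0.51002 = 1.2879 bits.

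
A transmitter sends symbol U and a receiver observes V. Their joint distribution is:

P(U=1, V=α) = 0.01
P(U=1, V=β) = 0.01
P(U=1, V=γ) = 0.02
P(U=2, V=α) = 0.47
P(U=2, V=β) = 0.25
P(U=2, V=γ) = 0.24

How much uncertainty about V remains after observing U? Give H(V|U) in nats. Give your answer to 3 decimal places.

1.046 nats

Marginals: p(U) = (0.0400, 0.9600), p(V) = (0.4800, 0.2600, 0.2600).
H(V|U) = Σ p(U) · H(V|U=·).
  U=1: p=0.0400, H(V|U=1) = 1.0397
  U=2: p=0.9600, H(V|U=2) = 1.0466
Weighted sum = 1.046 nats.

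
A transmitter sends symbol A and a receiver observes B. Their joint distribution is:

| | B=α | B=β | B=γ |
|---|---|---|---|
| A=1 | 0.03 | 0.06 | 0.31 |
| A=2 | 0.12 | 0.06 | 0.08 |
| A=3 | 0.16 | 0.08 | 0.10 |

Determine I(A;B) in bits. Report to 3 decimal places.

0.188 bits

Marginals: p(A) = (0.4000, 0.2600, 0.3400), p(B) = (0.3100, 0.2000, 0.4900).
I(A;B) = H(A) + H(B) − H(A,B).
H(A) = 1.5632, H(B) = 1.4925, H(A,B) = 2.8679.
I(A;B) = 1.5632 + 1.4925 − 2.8679 = 0.188 bits.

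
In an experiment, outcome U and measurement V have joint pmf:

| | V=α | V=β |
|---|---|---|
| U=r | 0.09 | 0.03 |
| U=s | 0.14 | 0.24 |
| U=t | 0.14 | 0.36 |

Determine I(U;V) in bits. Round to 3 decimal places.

0.065 bits

Marginals: p(U) = (0.1200, 0.3800, 0.5000), p(V) = (0.3700, 0.6300).
I(U;V) = Σ p(x,y)·log₂[p(x,y)/(p(x)p(y))].
  (r,α): 0.09·log₂(2.0270) = 0.0917
  (r,β): 0.03·log₂(0.3968) = -0.0400
  (s,α): 0.14·log₂(0.9957) = -0.0009
  (s,β): 0.24·log₂(1.0025) = 0.0009
  (t,α): 0.14·log₂(0.7568) = -0.0563
  (t,β): 0.36·log₂(1.1429) = 0.0694
Sum = 0.065 bits.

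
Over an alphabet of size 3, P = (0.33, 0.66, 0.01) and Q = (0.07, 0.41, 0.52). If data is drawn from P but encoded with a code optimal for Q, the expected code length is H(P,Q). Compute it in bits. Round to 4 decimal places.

H(P,Q) = −Σ p·log₂ q.
  −0.33·log₂(0.07) = 1.26605
  −0.66·log₂(0.41) = 0.84896
  −0.01·log₂(0.52) = 0.00943
H(P,Q) = 2.1244 bits.

2.1244 bits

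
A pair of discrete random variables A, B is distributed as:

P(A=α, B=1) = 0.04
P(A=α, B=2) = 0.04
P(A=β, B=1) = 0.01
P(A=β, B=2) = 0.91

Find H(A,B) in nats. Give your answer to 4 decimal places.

H(A,B) = −Σ p(x,y)·ln p(x,y) over all 4 cells.
  cell (α,1): −0.04·ln0.04 = 0.12876
  cell (α,2): −0.04·ln0.04 = 0.12876
  cell (β,1): −0.01·ln0.01 = 0.04605
  cell (β,2): −0.91·ln0.91 = 0.08582
Sum = 0.3894 nats.

0.3894 nats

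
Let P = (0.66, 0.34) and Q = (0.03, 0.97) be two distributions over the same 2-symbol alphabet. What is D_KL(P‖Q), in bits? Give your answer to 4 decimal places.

D(P‖Q) = Σ p·log₂(p/q).
  0.66·log₂(0.66/0.03) = 2.94322
  0.34·log₂(0.34/0.97) = -0.51423
D(P‖Q) = 2.4290 bits.

2.4290 bits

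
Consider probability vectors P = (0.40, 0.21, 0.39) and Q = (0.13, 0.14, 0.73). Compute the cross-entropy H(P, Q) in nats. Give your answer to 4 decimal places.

1.3517 nats

H(P,Q) = −Σ p·ln q.
  −0.40·ln(0.13) = 0.81609
  −0.21·ln(0.14) = 0.41288
  −0.39·ln(0.73) = 0.12274
H(P,Q) = 1.3517 nats.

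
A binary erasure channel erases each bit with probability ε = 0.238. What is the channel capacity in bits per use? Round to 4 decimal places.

Binary erasure channel: capacity C = 1 − ε.
C = 1 − 0.238 = 0.7620 bits per channel use.

0.7620 bits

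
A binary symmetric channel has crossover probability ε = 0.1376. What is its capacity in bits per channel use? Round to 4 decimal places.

Binary symmetric channel: C = 1 − h₂(ε) where h₂ is the binary entropy function.
h₂(0.1376) = −0.1376·log₂0.1376 − 0.8624·log₂0.8624 = 0.5779.
C = 1 − 0.5779 = 0.4221 bits per channel use.

0.4221 bits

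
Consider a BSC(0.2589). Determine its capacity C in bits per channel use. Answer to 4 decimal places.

0.1749 bits

Binary symmetric channel: C = 1 − h₂(ε) where h₂ is the binary entropy function.
h₂(0.2589) = −0.2589·log₂0.2589 − 0.7411·log₂0.7411 = 0.8251.
C = 1 − 0.8251 = 0.1749 bits per channel use.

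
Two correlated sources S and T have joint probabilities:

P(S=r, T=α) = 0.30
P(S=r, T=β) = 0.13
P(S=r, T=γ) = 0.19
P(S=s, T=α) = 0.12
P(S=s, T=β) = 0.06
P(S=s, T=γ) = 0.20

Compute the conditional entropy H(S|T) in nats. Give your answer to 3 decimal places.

0.640 nats

Chain rule: H(S|T) = H(S,T) − H(T).
Marginals: p(S) = (0.6200, 0.3800), p(T) = (0.4200, 0.1900, 0.3900).
H(S,T) = 1.6871 nats; H(T) = 1.0471 nats.
H(S|T) = 1.6871 − 1.0471 = 0.640 nats.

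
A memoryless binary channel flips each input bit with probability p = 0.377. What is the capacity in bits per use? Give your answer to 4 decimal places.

0.0441 bits

Binary symmetric channel: C = 1 − h₂(ε) where h₂ is the binary entropy function.
h₂(0.377) = −0.377·log₂0.377 − 0.623·log₂0.623 = 0.9559.
C = 1 − 0.9559 = 0.0441 bits per channel use.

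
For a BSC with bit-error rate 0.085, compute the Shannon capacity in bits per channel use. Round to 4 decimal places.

Binary symmetric channel: C = 1 − h₂(ε) where h₂ is the binary entropy function.
h₂(0.085) = −0.085·log₂0.085 − 0.915·log₂0.915 = 0.4196.
C = 1 − 0.4196 = 0.5804 bits per channel use.

0.5804 bits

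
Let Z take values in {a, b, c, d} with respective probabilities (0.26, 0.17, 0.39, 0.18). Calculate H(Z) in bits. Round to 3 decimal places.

1.915 bits

H(Z) = −Σ p·log₂ p.
  −(0.26)·log₂(0.26) = 0.5053
  −(0.17)·log₂(0.17) = 0.4346
  −(0.39)·log₂(0.39) = 0.5298
  −(0.18)·log₂(0.18) = 0.4453
Sum: 0.5053 + 0.4346 + 0.5298 + 0.4453 = 1.915 bits.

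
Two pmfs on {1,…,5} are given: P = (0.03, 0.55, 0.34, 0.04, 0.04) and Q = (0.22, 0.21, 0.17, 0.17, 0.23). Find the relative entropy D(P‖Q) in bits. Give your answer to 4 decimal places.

D(P‖Q) = Σ p·log₂(p/q).
  0.03·log₂(0.03/0.22) = -0.08623
  0.55·log₂(0.55/0.21) = 0.76397
  0.34·log₂(0.34/0.17) = 0.34000
  0.04·log₂(0.04/0.17) = -0.08350
  0.04·log₂(0.04/0.23) = -0.10094
D(P‖Q) = 0.8333 bits.

0.8333 bits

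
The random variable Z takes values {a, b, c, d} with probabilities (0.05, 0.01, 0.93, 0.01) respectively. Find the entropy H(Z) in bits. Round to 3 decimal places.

H(Z) = −Σ p·log₂ p.
  −(0.05)·log₂(0.05) = 0.2161
  −(0.01)·log₂(0.01) = 0.0664
  −(0.93)·log₂(0.93) = 0.0974
  −(0.01)·log₂(0.01) = 0.0664
Sum: 0.2161 + 0.0664 + 0.0974 + 0.0664 = 0.446 bits.

0.446 bits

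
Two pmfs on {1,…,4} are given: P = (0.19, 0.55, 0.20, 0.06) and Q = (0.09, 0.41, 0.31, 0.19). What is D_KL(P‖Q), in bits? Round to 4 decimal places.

0.2117 bits

D(P‖Q) = Σ p·log₂(p/q).
  0.19·log₂(0.19/0.09) = 0.20482
  0.55·log₂(0.55/0.41) = 0.23309
  0.20·log₂(0.20/0.31) = -0.12645
  0.06·log₂(0.06/0.19) = -0.09978
D(P‖Q) = 0.2117 bits.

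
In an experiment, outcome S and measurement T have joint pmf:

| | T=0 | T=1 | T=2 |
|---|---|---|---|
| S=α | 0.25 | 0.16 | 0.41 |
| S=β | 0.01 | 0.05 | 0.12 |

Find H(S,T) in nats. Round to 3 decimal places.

1.456 nats

H(S,T) = −Σ p(x,y)·ln p(x,y) over all 6 cells.
  cell (α,0): −0.25·ln0.25 = 0.3466
  cell (α,1): −0.16·ln0.16 = 0.2932
  cell (α,2): −0.41·ln0.41 = 0.3656
  cell (β,0): −0.01·ln0.01 = 0.0461
  cell (β,1): −0.05·ln0.05 = 0.1498
  cell (β,2): −0.12·ln0.12 = 0.2544
Sum = 1.456 nats.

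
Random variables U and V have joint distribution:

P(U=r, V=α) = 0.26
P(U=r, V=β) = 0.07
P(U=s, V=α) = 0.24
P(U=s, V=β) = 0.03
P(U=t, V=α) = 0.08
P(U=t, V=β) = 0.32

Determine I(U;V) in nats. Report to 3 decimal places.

Marginals: p(U) = (0.3300, 0.2700, 0.4000), p(V) = (0.5800, 0.4200).
I(U;V) = Σ p(x,y)·ln[p(x,y)/(p(x)p(y))].
  (r,α): 0.26·ln(1.3584) = 0.0796
  (r,β): 0.07·ln(0.5051) = -0.0478
  (s,α): 0.24·ln(1.5326) = 0.1025
  (s,β): 0.03·ln(0.2646) = -0.0399
  (t,α): 0.08·ln(0.3448) = -0.0852
  (t,β): 0.32·ln(1.9048) = 0.2062
Sum = 0.215 nats.

0.215 nats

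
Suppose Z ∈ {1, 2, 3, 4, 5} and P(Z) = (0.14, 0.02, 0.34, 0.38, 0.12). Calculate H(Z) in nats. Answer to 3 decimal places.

H(Z) = −Σ p·ln p.
  −(0.14)·ln(0.14) = 0.2753
  −(0.02)·ln(0.02) = 0.0782
  −(0.34)·ln(0.34) = 0.3668
  −(0.38)·ln(0.38) = 0.3677
  −(0.12)·ln(0.12) = 0.2544
Sum: 0.2753 + 0.0782 + 0.3668 + 0.3677 + 0.2544 = 1.342 nats.

1.342 nats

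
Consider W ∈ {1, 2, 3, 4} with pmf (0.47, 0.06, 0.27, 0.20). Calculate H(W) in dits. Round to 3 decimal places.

H(W) = −Σ p·log₁₀ p.
  −(0.47)·log₁₀(0.47) = 0.1541
  −(0.06)·log₁₀(0.06) = 0.0733
  −(0.27)·log₁₀(0.27) = 0.1535
  −(0.20)·log₁₀(0.20) = 0.1398
Sum: 0.1541 + 0.0733 + 0.1535 + 0.1398 = 0.521 dits.

0.521 dits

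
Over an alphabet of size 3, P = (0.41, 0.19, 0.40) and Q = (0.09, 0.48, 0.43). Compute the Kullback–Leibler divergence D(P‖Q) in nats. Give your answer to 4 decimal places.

0.4167 nats

D(P‖Q) = Σ p·ln(p/q).
  0.41·ln(0.41/0.09) = 0.62170
  0.19·ln(0.19/0.48) = -0.17608
  0.40·ln(0.40/0.43) = -0.02893
D(P‖Q) = 0.4167 nats.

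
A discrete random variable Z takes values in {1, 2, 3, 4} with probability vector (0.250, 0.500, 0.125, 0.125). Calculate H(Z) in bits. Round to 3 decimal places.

H(Z) = −Σ p·log₂ p.
  −(0.250)·log₂(0.250) = 0.5000
  −(0.500)·log₂(0.500) = 0.5000
  −(0.125)·log₂(0.125) = 0.3750
  −(0.125)·log₂(0.125) = 0.3750
Sum: 0.5000 + 0.5000 + 0.3750 + 0.3750 = 1.750 bits.

1.750 bits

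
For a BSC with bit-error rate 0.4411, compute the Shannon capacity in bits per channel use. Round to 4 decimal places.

Binary symmetric channel: C = 1 − h₂(ε) where h₂ is the binary entropy function.
h₂(0.4411) = −0.4411·log₂0.4411 − 0.5589·log₂0.5589 = 0.9900.
C = 1 − 0.9900 = 0.0100 bits per channel use.

0.0100 bits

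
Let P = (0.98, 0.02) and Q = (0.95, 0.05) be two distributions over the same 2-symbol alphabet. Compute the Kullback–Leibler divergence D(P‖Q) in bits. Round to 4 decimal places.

D(P‖Q) = Σ p·log₂(p/q).
  0.98·log₂(0.98/0.95) = 0.04396
  0.02·log₂(0.02/0.05) = -0.02644
D(P‖Q) = 0.0175 bits.

0.0175 bits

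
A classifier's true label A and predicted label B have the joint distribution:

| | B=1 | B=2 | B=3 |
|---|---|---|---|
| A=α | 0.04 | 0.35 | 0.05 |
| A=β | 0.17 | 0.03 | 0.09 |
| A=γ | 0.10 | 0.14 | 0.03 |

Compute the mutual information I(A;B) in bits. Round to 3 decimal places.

Marginals: p(A) = (0.4400, 0.2900, 0.2700), p(B) = (0.3100, 0.5200, 0.1700).
I(A;B) = H(A) + H(B) − H(A,B).
H(A) = 1.5491, H(B) = 1.4490, H(A,B) = 2.7120.
I(A;B) = 1.5491 + 1.4490 − 2.7120 = 0.286 bits.

0.286 bits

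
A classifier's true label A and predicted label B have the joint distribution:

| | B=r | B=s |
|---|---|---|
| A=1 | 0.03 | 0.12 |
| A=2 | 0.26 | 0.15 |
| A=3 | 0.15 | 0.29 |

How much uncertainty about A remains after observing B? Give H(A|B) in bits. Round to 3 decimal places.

Chain rule: H(A|B) = H(A,B) − H(B).
Marginals: p(A) = (0.1500, 0.4100, 0.4400), p(B) = (0.4400, 0.5600).
H(A,B) = 2.3631 bits; H(B) = 0.9896 bits.
H(A|B) = 2.3631 − 0.9896 = 1.374 bits.

1.374 bits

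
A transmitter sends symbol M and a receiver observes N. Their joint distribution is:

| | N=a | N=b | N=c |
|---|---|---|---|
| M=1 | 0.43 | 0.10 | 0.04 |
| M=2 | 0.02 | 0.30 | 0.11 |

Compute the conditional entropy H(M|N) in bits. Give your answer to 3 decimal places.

0.568 bits

Marginals: p(M) = (0.5700, 0.4300), p(N) = (0.4500, 0.4000, 0.1500).
H(M|N) = Σ p(N) · H(M|N=·).
  N=a: p=0.4500, H(M|N=a) = 0.2623
  N=b: p=0.4000, H(M|N=b) = 0.8113
  N=c: p=0.1500, H(M|N=c) = 0.8366
Weighted sum = 0.568 bits.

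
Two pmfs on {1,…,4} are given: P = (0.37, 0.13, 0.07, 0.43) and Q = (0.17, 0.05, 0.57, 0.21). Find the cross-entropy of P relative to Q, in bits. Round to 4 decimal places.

2.5326 bits

H(P,Q) = −Σ p·log₂ q.
  −0.37·log₂(0.17) = 0.94587
  −0.13·log₂(0.05) = 0.56185
  −0.07·log₂(0.57) = 0.05677
  −0.43·log₂(0.21) = 0.96816
H(P,Q) = 2.5326 bits.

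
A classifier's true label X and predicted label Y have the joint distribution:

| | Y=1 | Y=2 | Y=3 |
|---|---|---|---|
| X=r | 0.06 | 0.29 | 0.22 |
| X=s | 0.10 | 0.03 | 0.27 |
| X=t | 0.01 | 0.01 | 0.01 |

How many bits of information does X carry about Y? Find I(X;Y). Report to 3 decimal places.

Marginals: p(X) = (0.5700, 0.4000, 0.0300), p(Y) = (0.1700, 0.3300, 0.5000).
I(X;Y) = Σ p(x,y)·log₂[p(x,y)/(p(x)p(y))].
  (r,1): 0.06·log₂(0.6192) = -0.0415
  (r,2): 0.29·log₂(1.5417) = 0.1811
  (r,3): 0.22·log₂(0.7719) = -0.0822
  (s,1): 0.10·log₂(1.4706) = 0.0556
  (s,2): 0.03·log₂(0.2273) = -0.0641
  (s,3): 0.27·log₂(1.3500) = 0.1169
  (t,1): 0.01·log₂(1.9608) = 0.0097
  (t,2): 0.01·log₂(1.0101) = 0.0001
  (t,3): 0.01·log₂(0.6667) = -0.0058
Sum = 0.170 bits.

0.170 bits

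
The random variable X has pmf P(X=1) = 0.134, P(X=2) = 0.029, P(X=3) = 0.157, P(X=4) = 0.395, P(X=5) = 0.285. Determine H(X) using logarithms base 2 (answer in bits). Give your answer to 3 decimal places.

2.002 bits

H(X) = −Σ p·log₂ p.
  −(0.134)·log₂(0.134) = 0.3886
  −(0.029)·log₂(0.029) = 0.1481
  −(0.157)·log₂(0.157) = 0.4194
  −(0.395)·log₂(0.395) = 0.5293
  −(0.285)·log₂(0.285) = 0.5161
Sum: 0.3886 + 0.1481 + 0.4194 + 0.5293 + 0.5161 = 2.002 bits.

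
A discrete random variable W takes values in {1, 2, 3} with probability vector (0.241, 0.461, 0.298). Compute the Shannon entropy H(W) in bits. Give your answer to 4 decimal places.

H(W) = −Σ p·log₂ p.
  −(0.241)·log₂(0.241) = 0.49475
  −(0.461)·log₂(0.461) = 0.51501
  −(0.298)·log₂(0.298) = 0.52049
Sum: 0.49475 + 0.51501 + 0.52049 = 1.5303 bits.

1.5303 bits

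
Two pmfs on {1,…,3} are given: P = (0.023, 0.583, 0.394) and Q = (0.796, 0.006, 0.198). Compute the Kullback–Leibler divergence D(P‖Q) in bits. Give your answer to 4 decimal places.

4.1227 bits

D(P‖Q) = Σ p·log₂(p/q).
  0.023·log₂(0.023/0.796) = -0.11760
  0.583·log₂(0.583/0.006) = 3.84919
  0.394·log₂(0.394/0.198) = 0.39112
D(P‖Q) = 4.1227 bits.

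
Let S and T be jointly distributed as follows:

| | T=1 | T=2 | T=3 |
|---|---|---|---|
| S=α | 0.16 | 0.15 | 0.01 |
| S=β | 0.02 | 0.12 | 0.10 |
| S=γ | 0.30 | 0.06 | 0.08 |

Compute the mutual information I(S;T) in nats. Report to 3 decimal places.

0.183 nats

Marginals: p(S) = (0.3200, 0.2400, 0.4400), p(T) = (0.4800, 0.3300, 0.1900).
I(S;T) = H(S) + H(T) − H(S,T).
H(S) = 1.0684, H(T) = 1.0337, H(S,T) = 1.9188.
I(S;T) = 1.0684 + 1.0337 − 1.9188 = 0.183 nats.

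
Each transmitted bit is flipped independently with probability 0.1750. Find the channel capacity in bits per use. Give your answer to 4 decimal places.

0.3310 bits

Binary symmetric channel: C = 1 − h₂(ε) where h₂ is the binary entropy function.
h₂(0.1750) = −0.1750·log₂0.1750 − 0.8250·log₂0.8250 = 0.6690.
C = 1 − 0.6690 = 0.3310 bits per channel use.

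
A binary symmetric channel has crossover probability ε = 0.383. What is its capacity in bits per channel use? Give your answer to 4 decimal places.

Binary symmetric channel: C = 1 − h₂(ε) where h₂ is the binary entropy function.
h₂(0.383) = −0.383·log₂0.383 − 0.617·log₂0.617 = 0.9601.
C = 1 − 0.9601 = 0.0399 bits per channel use.

0.0399 bits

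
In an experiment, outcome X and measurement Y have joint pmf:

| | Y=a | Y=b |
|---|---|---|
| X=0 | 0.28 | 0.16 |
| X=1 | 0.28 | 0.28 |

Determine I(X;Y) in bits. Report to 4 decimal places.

Marginals: p(X) = (0.4400, 0.5600), p(Y) = (0.5600, 0.4400).
I(X;Y) = H(X) + H(Y) − H(X,Y).
H(X) = 0.9896, H(Y) = 0.9896, H(X,Y) = 1.9657.
I(X;Y) = 0.9896 + 0.9896 − 1.9657 = 0.0135 bits.

0.0135 bits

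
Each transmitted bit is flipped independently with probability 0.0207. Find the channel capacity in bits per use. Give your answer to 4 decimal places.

0.8546 bits

Binary symmetric channel: C = 1 − h₂(ε) where h₂ is the binary entropy function.
h₂(0.0207) = −0.0207·log₂0.0207 − 0.9793·log₂0.9793 = 0.1454.
C = 1 − 0.1454 = 0.8546 bits per channel use.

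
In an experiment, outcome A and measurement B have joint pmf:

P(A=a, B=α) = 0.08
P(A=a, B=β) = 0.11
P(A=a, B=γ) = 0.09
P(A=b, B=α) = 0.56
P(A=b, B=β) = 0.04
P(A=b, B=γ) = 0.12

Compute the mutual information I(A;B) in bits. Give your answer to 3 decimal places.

Marginals: p(A) = (0.2800, 0.7200), p(B) = (0.6400, 0.1500, 0.2100).
I(A;B) = Σ p(x,y)·log₂[p(x,y)/(p(x)p(y))].
  (a,α): 0.08·log₂(0.4464) = -0.0931
  (a,β): 0.11·log₂(2.6190) = 0.1528
  (a,γ): 0.09·log₂(1.5306) = 0.0553
  (b,α): 0.56·log₂(1.2153) = 0.1575
  (b,β): 0.04·log₂(0.3704) = -0.0573
  (b,γ): 0.12·log₂(0.7937) = -0.0400
Sum = 0.175 bits.

0.175 bits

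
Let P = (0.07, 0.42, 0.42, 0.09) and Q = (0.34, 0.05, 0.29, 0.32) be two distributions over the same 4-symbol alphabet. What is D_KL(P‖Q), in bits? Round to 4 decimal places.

1.1897 bits

D(P‖Q) = Σ p·log₂(p/q).
  0.07·log₂(0.07/0.34) = -0.15961
  0.42·log₂(0.42/0.05) = 1.28956
  0.42·log₂(0.42/0.29) = 0.22442
  0.09·log₂(0.09/0.32) = -0.16471
D(P‖Q) = 1.1897 bits.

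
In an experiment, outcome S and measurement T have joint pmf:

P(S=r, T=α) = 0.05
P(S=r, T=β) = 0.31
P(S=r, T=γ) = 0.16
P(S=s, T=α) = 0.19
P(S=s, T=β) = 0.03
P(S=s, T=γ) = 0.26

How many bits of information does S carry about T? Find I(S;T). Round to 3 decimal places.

Marginals: p(S) = (0.5200, 0.4800), p(T) = (0.2400, 0.3400, 0.4200).
I(S;T) = Σ p(x,y)·log₂[p(x,y)/(p(x)p(y))].
  (r,α): 0.05·log₂(0.4006) = -0.0660
  (r,β): 0.31·log₂(1.7534) = 0.2511
  (r,γ): 0.16·log₂(0.7326) = -0.0718
  (s,α): 0.19·log₂(1.6493) = 0.1372
  (s,β): 0.03·log₂(0.1838) = -0.0733
  (s,γ): 0.26·log₂(1.2897) = 0.0954
Sum = 0.273 bits.

0.273 bits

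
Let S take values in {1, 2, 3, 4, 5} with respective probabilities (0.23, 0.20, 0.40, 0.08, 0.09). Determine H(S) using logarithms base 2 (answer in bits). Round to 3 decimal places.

H(S) = −Σ p·log₂ p.
  −(0.23)·log₂(0.23) = 0.4877
  −(0.20)·log₂(0.20) = 0.4644
  −(0.40)·log₂(0.40) = 0.5288
  −(0.08)·log₂(0.08) = 0.2915
  −(0.09)·log₂(0.09) = 0.3127
Sum: 0.4877 + 0.4644 + 0.5288 + 0.2915 + 0.3127 = 2.085 bits.

2.085 bits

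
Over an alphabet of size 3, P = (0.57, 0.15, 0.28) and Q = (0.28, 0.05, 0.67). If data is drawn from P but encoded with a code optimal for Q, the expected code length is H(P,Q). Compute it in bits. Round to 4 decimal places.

1.8569 bits

H(P,Q) = −Σ p·log₂ q.
  −0.57·log₂(0.28) = 1.04681
  −0.15·log₂(0.05) = 0.64829
  −0.28·log₂(0.67) = 0.16177
H(P,Q) = 1.8569 bits.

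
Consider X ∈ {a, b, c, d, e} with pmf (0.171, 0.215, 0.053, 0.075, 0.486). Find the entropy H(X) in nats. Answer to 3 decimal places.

H(X) = −Σ p·ln p.
  −(0.171)·ln(0.171) = 0.3020
  −(0.215)·ln(0.215) = 0.3305
  −(0.053)·ln(0.053) = 0.1557
  −(0.075)·ln(0.075) = 0.1943
  −(0.486)·ln(0.486) = 0.3507
Sum: 0.3020 + 0.3305 + 0.1557 + 0.1943 + 0.3507 = 1.333 nats.

1.333 nats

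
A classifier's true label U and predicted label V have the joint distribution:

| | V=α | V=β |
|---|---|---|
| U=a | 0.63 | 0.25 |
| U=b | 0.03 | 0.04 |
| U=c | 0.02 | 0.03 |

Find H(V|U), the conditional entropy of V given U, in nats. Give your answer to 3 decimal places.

Chain rule: H(V|U) = H(U,V) − H(U).
Marginals: p(U) = (0.8800, 0.0700, 0.0500), p(V) = (0.6800, 0.3200).
H(U,V) = 1.0550 nats; H(U) = 0.4484 nats.
H(V|U) = 1.0550 − 0.4484 = 0.607 nats.

0.607 nats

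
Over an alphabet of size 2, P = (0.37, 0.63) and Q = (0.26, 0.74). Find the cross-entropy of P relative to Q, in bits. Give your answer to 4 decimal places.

0.9927 bits

H(P,Q) = −Σ p·log₂ q.
  −0.37·log₂(0.26) = 0.71906
  −0.63·log₂(0.74) = 0.27367
H(P,Q) = 0.9927 bits.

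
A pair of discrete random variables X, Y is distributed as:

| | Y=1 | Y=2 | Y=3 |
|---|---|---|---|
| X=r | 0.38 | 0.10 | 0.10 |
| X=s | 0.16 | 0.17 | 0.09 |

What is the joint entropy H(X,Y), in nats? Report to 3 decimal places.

H(X,Y) = −Σ p(x,y)·ln p(x,y) over all 6 cells.
  cell (r,1): −0.38·ln0.38 = 0.3677
  cell (r,2): −0.10·ln0.10 = 0.2303
  cell (r,3): −0.10·ln0.10 = 0.2303
  cell (s,1): −0.16·ln0.16 = 0.2932
  cell (s,2): −0.17·ln0.17 = 0.3012
  cell (s,3): −0.09·ln0.09 = 0.2167
Sum = 1.639 nats.

1.639 nats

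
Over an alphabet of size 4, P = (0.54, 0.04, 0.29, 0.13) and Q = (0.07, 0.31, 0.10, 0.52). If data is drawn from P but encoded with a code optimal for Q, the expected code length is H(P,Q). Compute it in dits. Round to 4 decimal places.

H(P,Q) = −Σ p·log₁₀ q.
  −0.54·log₁₀(0.07) = 0.62365
  −0.04·log₁₀(0.31) = 0.02035
  −0.29·log₁₀(0.10) = 0.29000
  −0.13·log₁₀(0.52) = 0.03692
H(P,Q) = 0.9709 dits.

0.9709 dits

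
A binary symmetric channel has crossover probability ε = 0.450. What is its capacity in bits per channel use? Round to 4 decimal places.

0.0072 bits

Binary symmetric channel: C = 1 − h₂(ε) where h₂ is the binary entropy function.
h₂(0.450) = −0.450·log₂0.450 − 0.550·log₂0.550 = 0.9928.
C = 1 − 0.9928 = 0.0072 bits per channel use.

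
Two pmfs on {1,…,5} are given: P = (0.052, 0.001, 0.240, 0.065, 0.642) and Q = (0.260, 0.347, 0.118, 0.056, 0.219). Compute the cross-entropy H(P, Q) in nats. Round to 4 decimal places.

1.7464 nats

H(P,Q) = −Σ p·ln q.
  −0.052·ln(0.260) = 0.07005
  −0.001·ln(0.347) = 0.00106
  −0.240·ln(0.118) = 0.51290
  −0.065·ln(0.056) = 0.18736
  −0.642·ln(0.219) = 0.97499
H(P,Q) = 1.7464 nats.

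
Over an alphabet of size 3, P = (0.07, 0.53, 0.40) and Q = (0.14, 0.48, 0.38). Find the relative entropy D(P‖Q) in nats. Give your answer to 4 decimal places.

0.0245 nats

D(P‖Q) = Σ p·ln(p/q).
  0.07·ln(0.07/0.14) = -0.04852
  0.53·ln(0.53/0.48) = 0.05252
  0.40·ln(0.40/0.38) = 0.02052
D(P‖Q) = 0.0245 nats.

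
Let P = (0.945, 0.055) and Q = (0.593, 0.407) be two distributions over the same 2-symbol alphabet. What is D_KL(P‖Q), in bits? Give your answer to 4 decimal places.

D(P‖Q) = Σ p·log₂(p/q).
  0.945·log₂(0.945/0.593) = 0.63531
  0.055·log₂(0.055/0.407) = -0.15881
D(P‖Q) = 0.4765 bits.

0.4765 bits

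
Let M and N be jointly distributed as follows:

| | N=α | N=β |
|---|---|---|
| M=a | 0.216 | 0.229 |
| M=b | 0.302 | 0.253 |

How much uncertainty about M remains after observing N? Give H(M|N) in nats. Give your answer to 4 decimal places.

0.6854 nats

Marginals: p(M) = (0.4450, 0.5550), p(N) = (0.5180, 0.4820).
H(M|N) = Σ p(N) · H(M|N=·).
  N=α: p=0.5180, H(M|N=α) = 0.6793
  N=β: p=0.4820, H(M|N=β) = 0.6919
Weighted sum = 0.6854 nats.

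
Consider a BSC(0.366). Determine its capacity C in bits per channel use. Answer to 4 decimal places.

0.0524 bits

Binary symmetric channel: C = 1 − h₂(ε) where h₂ is the binary entropy function.
h₂(0.366) = −0.366·log₂0.366 − 0.634·log₂0.634 = 0.9476.
C = 1 − 0.9476 = 0.0524 bits per channel use.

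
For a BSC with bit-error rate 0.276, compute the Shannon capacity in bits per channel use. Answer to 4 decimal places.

Binary symmetric channel: C = 1 − h₂(ε) where h₂ is the binary entropy function.
h₂(0.276) = −0.276·log₂0.276 − 0.724·log₂0.724 = 0.8499.
C = 1 − 0.8499 = 0.1501 bits per channel use.

0.1501 bits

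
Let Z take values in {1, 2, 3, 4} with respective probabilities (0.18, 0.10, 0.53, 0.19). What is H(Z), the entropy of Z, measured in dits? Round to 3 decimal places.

H(Z) = −Σ p·log₁₀ p.
  −(0.18)·log₁₀(0.18) = 0.1341
  −(0.10)·log₁₀(0.10) = 0.1000
  −(0.53)·log₁₀(0.53) = 0.1461
  −(0.19)·log₁₀(0.19) = 0.1370
Sum: 0.1341 + 0.1000 + 0.1461 + 0.1370 = 0.517 dits.

0.517 dits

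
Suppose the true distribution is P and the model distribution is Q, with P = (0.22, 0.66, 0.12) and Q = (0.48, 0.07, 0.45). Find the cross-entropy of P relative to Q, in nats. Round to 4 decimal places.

H(P,Q) = −Σ p·ln q.
  −0.22·ln(0.48) = 0.16147
  −0.66·ln(0.07) = 1.75511
  −0.12·ln(0.45) = 0.09582
H(P,Q) = 2.0124 nats.

2.0124 nats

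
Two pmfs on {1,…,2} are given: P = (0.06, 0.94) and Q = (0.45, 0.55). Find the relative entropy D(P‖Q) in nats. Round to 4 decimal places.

0.3829 nats

D(P‖Q) = Σ p·ln(p/q).
  0.06·ln(0.06/0.45) = -0.12089
  0.94·ln(0.94/0.55) = 0.50380
D(P‖Q) = 0.3829 nats.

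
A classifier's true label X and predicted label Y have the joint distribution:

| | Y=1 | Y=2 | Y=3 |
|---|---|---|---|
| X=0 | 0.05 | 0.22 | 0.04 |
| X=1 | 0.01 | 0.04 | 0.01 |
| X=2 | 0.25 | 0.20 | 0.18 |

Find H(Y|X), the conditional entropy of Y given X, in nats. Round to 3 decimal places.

Chain rule: H(Y|X) = H(X,Y) − H(X).
Marginals: p(X) = (0.3100, 0.0600, 0.6300), p(Y) = (0.3100, 0.4600, 0.2300).
H(X,Y) = 1.8096 nats; H(X) = 0.8230 nats.
H(Y|X) = 1.8096 − 0.8230 = 0.987 nats.

0.987 nats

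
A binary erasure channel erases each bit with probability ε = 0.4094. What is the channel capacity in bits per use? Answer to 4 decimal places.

Binary erasure channel: capacity C = 1 − ε.
C = 1 − 0.4094 = 0.5906 bits per channel use.

0.5906 bits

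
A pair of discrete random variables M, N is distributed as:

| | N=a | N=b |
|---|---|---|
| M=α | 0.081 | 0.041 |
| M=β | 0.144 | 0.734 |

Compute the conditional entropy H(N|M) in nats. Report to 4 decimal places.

Chain rule: H(N|M) = H(M,N) − H(M).
Marginals: p(M) = (0.1220, 0.8780), p(N) = (0.2250, 0.7750).
H(M,N) = 0.8406 nats; H(M) = 0.3709 nats.
H(N|M) = 0.8406 − 0.3709 = 0.4697 nats.

0.4697 nats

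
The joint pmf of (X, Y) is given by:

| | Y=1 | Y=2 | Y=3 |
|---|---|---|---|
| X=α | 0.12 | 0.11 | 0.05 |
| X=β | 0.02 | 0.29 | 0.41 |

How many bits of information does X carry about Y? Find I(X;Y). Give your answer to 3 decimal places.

Marginals: p(X) = (0.2800, 0.7200), p(Y) = (0.1400, 0.4000, 0.4600).
I(X;Y) = H(X) + H(Y) − H(X,Y).
H(X) = 0.8555, H(Y) = 1.4412, H(X,Y) = 2.0916.
I(X;Y) = 0.8555 + 1.4412 − 2.0916 = 0.205 bits.

0.205 bits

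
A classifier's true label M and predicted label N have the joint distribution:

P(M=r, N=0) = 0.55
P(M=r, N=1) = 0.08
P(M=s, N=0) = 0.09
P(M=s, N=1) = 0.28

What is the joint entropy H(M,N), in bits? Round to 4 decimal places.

H(M,N) = −Σ p(x,y)·log₂ p(x,y) over all 4 cells.
  cell (r,0): −0.55·log₂0.55 = 0.47437
  cell (r,1): −0.08·log₂0.08 = 0.29151
  cell (s,0): −0.09·log₂0.09 = 0.31265
  cell (s,1): −0.28·log₂0.28 = 0.51422
Sum = 1.5928 bits.

1.5928 bits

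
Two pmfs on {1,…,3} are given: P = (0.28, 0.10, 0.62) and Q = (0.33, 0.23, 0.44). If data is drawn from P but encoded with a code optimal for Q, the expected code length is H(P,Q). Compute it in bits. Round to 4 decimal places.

1.3942 bits

H(P,Q) = −Σ p·log₂ q.
  −0.28·log₂(0.33) = 0.44785
  −0.10·log₂(0.23) = 0.21203
  −0.62·log₂(0.44) = 0.73434
H(P,Q) = 1.3942 bits.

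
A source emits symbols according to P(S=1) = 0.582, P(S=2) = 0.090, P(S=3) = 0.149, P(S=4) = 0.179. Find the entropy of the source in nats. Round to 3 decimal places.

H(S) = −Σ p·ln p.
  −(0.582)·ln(0.582) = 0.3150
  −(0.090)·ln(0.090) = 0.2167
  −(0.149)·ln(0.149) = 0.2837
  −(0.179)·ln(0.179) = 0.3079
Sum: 0.3150 + 0.2167 + 0.2837 + 0.3079 = 1.123 nats.

1.123 nats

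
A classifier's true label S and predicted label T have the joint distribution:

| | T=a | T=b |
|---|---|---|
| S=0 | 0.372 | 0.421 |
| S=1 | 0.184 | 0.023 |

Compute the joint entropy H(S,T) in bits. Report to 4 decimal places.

H(S,T) = −Σ p(x,y)·log₂ p(x,y) over all 4 cells.
  cell (0,a): −0.372·log₂0.372 = 0.53070
  cell (0,b): −0.421·log₂0.421 = 0.52545
  cell (1,a): −0.184·log₂0.184 = 0.44937
  cell (1,b): −0.023·log₂0.023 = 0.12517
Sum = 1.6307 bits.

1.6307 bits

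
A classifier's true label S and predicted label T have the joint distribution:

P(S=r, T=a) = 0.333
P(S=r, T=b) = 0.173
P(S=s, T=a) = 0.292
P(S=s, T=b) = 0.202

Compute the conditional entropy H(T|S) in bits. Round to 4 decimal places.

Marginals: p(S) = (0.5060, 0.4940), p(T) = (0.6250, 0.3750).
H(T|S) = Σ p(S) · H(T|S=·).
  S=r: p=0.5060, H(T|S=r) = 0.9266
  S=s: p=0.4940, H(T|S=s) = 0.9759
Weighted sum = 0.9510 bits.

0.9510 bits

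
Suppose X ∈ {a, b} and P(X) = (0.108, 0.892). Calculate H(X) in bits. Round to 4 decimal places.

0.4939 bits

H(X) = −Σ p·log₂ p.
  −(0.108)·log₂(0.108) = 0.34678
  −(0.892)·log₂(0.892) = 0.14708
Sum: 0.34678 + 0.14708 = 0.4939 bits.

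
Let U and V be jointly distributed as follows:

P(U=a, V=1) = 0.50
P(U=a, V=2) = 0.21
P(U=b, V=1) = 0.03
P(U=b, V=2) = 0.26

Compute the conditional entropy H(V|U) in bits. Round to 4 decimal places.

Chain rule: H(V|U) = H(U,V) − H(U).
Marginals: p(U) = (0.7100, 0.2900), p(V) = (0.5300, 0.4700).
H(U,V) = 1.6299 bits; H(U) = 0.8687 bits.
H(V|U) = 1.6299 − 0.8687 = 0.7612 bits.

0.7612 bits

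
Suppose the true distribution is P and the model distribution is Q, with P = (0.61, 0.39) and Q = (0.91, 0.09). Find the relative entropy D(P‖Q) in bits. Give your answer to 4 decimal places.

0.4730 bits

D(P‖Q) = Σ p·log₂(p/q).
  0.61·log₂(0.61/0.91) = -0.35200
  0.39·log₂(0.39/0.09) = 0.82504
D(P‖Q) = 0.4730 bits.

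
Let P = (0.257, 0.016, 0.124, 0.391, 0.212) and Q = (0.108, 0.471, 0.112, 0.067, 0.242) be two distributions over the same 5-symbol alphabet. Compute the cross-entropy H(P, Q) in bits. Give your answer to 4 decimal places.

H(P,Q) = −Σ p·log₂ q.
  −0.257·log₂(0.108) = 0.82520
  −0.016·log₂(0.471) = 0.01738
  −0.124·log₂(0.112) = 0.39165
  −0.391·log₂(0.067) = 1.52478
  −0.212·log₂(0.242) = 0.43395
H(P,Q) = 3.1930 bits.

3.1930 bits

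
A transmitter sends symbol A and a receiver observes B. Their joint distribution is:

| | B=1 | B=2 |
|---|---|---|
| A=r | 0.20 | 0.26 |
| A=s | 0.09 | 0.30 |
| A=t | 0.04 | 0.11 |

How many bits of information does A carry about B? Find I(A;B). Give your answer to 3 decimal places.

Marginals: p(A) = (0.4600, 0.3900, 0.1500), p(B) = (0.3300, 0.6700).
I(A;B) = H(A) + H(B) − H(A,B).
H(A) = 1.4557, H(B) = 0.9149, H(A,B) = 2.3395.
I(A;B) = 1.4557 + 0.9149 − 2.3395 = 0.031 bits.

0.031 bits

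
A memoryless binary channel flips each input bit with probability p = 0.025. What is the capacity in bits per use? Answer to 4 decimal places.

0.8313 bits

Binary symmetric channel: C = 1 − h₂(ε) where h₂ is the binary entropy function.
h₂(0.025) = −0.025·log₂0.025 − 0.975·log₂0.975 = 0.1687.
C = 1 − 0.1687 = 0.8313 bits per channel use.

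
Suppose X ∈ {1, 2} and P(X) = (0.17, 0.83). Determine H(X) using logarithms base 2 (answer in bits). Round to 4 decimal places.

H(X) = −Σ p·log₂ p.
  −(0.17)·log₂(0.17) = 0.43459
  −(0.83)·log₂(0.83) = 0.22312
Sum: 0.43459 + 0.22312 = 0.6577 bits.

0.6577 bits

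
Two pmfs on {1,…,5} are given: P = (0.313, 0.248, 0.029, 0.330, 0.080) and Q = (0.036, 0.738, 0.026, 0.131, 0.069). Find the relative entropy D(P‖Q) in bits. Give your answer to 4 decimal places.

D(P‖Q) = Σ p·log₂(p/q).
  0.313·log₂(0.313/0.036) = 0.97659
  0.248·log₂(0.248/0.738) = -0.39017
  0.029·log₂(0.029/0.026) = 0.00457
  0.330·log₂(0.330/0.131) = 0.43986
  0.080·log₂(0.080/0.069) = 0.01707
D(P‖Q) = 1.0479 bits.

1.0479 bits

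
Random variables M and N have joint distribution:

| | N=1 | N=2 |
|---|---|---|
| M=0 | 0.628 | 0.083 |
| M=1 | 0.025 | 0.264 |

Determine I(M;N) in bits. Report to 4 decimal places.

0.4390 bits

Marginals: p(M) = (0.7110, 0.2890), p(N) = (0.6530, 0.3470).
I(M;N) = Σ p(x,y)·log₂[p(x,y)/(p(x)p(y))].
  (0,1): 0.628·log₂(1.3526) = 0.27366
  (0,2): 0.083·log₂(0.3364) = -0.13045
  (1,1): 0.025·log₂(0.1325) = -0.07291
  (1,2): 0.264·log₂(2.6325) = 0.36867
Sum = 0.4390 bits.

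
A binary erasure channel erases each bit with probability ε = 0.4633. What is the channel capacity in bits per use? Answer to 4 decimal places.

Binary erasure channel: capacity C = 1 − ε.
C = 1 − 0.4633 = 0.5367 bits per channel use.

0.5367 bits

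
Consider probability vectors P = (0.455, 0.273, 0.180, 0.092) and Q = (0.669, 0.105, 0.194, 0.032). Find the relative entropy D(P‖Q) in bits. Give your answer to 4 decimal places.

D(P‖Q) = Σ p·log₂(p/q).
  0.455·log₂(0.455/0.669) = -0.25304
  0.273·log₂(0.273/0.105) = 0.37633
  0.180·log₂(0.180/0.194) = -0.01945
  0.092·log₂(0.092/0.032) = 0.14017
D(P‖Q) = 0.2440 bits.

0.2440 bits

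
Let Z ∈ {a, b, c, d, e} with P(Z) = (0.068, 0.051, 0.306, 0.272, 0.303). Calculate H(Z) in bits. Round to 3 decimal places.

2.038 bits

H(Z) = −Σ p·log₂ p.
  −(0.068)·log₂(0.068) = 0.2637
  −(0.051)·log₂(0.051) = 0.2190
  −(0.306)·log₂(0.306) = 0.5228
  −(0.272)·log₂(0.272) = 0.5109
  −(0.303)·log₂(0.303) = 0.5220
Sum: 0.2637 + 0.2190 + 0.5228 + 0.5109 + 0.5220 = 2.038 bits.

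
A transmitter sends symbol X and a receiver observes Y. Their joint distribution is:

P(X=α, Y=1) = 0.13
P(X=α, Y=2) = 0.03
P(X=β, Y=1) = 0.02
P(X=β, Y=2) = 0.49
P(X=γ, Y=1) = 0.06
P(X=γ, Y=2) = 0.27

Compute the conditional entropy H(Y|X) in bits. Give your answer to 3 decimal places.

0.459 bits

Marginals: p(X) = (0.1600, 0.5100, 0.3300), p(Y) = (0.2100, 0.7900).
H(Y|X) = Σ p(X) · H(Y|X=·).
  X=α: p=0.1600, H(Y|X=α) = 0.6962
  X=β: p=0.5100, H(Y|X=β) = 0.2387
  X=γ: p=0.3300, H(Y|X=γ) = 0.6840
Weighted sum = 0.459 bits.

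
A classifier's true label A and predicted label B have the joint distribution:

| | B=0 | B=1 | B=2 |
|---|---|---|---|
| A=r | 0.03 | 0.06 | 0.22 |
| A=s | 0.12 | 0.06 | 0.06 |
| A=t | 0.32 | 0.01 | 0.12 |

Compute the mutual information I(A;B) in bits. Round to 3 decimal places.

Marginals: p(A) = (0.3100, 0.2400, 0.4500), p(B) = (0.4700, 0.1300, 0.4000).
I(A;B) = Σ p(x,y)·log₂[p(x,y)/(p(x)p(y))].
  (r,0): 0.03·log₂(0.2059) = -0.0684
  (r,1): 0.06·log₂(1.4888) = 0.0345
  (r,2): 0.22·log₂(1.7742) = 0.1820
  (s,0): 0.12·log₂(1.0638) = 0.0107
  (s,1): 0.06·log₂(1.9231) = 0.0566
  (s,2): 0.06·log₂(0.6250) = -0.0407
  (t,0): 0.32·log₂(1.5130) = 0.1912
  (t,1): 0.01·log₂(0.1709) = -0.0255
  (t,2): 0.12·log₂(0.6667) = -0.0702
Sum = 0.270 bits.

0.270 bits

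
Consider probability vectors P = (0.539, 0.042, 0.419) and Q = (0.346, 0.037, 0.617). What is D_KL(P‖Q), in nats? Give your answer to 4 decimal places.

D(P‖Q) = Σ p·ln(p/q).
  0.539·ln(0.539/0.346) = 0.23893
  0.042·ln(0.042/0.037) = 0.00532
  0.419·ln(0.419/0.617) = -0.16215
D(P‖Q) = 0.0821 nats.

0.0821 nats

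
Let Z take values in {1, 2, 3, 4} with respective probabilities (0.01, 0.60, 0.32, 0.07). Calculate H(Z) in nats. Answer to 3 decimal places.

H(Z) = −Σ p·ln p.
  −(0.01)·ln(0.01) = 0.0461
  −(0.60)·ln(0.60) = 0.3065
  −(0.32)·ln(0.32) = 0.3646
  −(0.07)·ln(0.07) = 0.1861
Sum: 0.0461 + 0.3065 + 0.3646 + 0.1861 = 0.903 nats.

0.903 nats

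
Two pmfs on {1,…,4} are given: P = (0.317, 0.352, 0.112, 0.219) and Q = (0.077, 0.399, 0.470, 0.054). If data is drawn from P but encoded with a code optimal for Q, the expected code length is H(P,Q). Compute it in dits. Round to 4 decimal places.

0.8078 dits

H(P,Q) = −Σ p·log₁₀ q.
  −0.317·log₁₀(0.077) = 0.35298
  −0.352·log₁₀(0.399) = 0.14046
  −0.112·log₁₀(0.470) = 0.03673
  −0.219·log₁₀(0.054) = 0.27761
H(P,Q) = 0.8078 dits.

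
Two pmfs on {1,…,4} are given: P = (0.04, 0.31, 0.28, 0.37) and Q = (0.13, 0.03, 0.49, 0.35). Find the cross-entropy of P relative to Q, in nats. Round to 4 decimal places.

H(P,Q) = −Σ p·ln q.
  −0.04·ln(0.13) = 0.08161
  −0.31·ln(0.03) = 1.08703
  −0.28·ln(0.49) = 0.19974
  −0.37·ln(0.35) = 0.38843
H(P,Q) = 1.7568 nats.

1.7568 nats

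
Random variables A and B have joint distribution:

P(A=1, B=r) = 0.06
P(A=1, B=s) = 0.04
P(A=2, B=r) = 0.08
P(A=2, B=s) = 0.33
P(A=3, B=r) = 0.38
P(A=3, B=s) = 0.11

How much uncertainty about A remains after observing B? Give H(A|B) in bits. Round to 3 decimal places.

Marginals: p(A) = (0.1000, 0.4100, 0.4900), p(B) = (0.5200, 0.4800).
H(A|B) = Σ p(B) · H(A|B=·).
  B=r: p=0.5200, H(A|B=r) = 1.1056
  B=s: p=0.4800, H(A|B=s) = 1.1575
Weighted sum = 1.131 bits.

1.131 bits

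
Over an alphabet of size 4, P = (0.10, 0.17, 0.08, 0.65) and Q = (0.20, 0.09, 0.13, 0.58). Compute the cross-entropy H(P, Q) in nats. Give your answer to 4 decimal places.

H(P,Q) = −Σ p·ln q.
  −0.10·ln(0.20) = 0.16094
  −0.17·ln(0.09) = 0.40935
  −0.08·ln(0.13) = 0.16322
  −0.65·ln(0.58) = 0.35407
H(P,Q) = 1.0876 nats.

1.0876 nats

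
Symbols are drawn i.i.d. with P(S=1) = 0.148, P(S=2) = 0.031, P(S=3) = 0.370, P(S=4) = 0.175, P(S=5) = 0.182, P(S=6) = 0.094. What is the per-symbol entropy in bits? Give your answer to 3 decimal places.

2.302 bits

H(S) = −Σ p·log₂ p.
  −(0.148)·log₂(0.148) = 0.4079
  −(0.031)·log₂(0.031) = 0.1554
  −(0.370)·log₂(0.370) = 0.5307
  −(0.175)·log₂(0.175) = 0.4401
  −(0.182)·log₂(0.182) = 0.4474
  −(0.094)·log₂(0.094) = 0.3207
Sum: 0.4079 + 0.1554 + 0.5307 + 0.4401 + 0.4474 + 0.3207 = 2.302 bits.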